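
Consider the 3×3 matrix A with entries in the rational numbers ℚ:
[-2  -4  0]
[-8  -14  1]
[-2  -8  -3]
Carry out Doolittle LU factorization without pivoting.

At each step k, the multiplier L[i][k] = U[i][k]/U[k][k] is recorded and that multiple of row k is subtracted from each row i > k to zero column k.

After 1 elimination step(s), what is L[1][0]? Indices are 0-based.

Step 1: pivot at (0,0) is -2.
  row1 ← row1 − (4)·row0  ⇒  L[1][0]=4, U row1=(0, 2, 1)
  row2 ← row2 − (1)·row0  ⇒  L[2][0]=1, U row2=(0, -4, -3)

L[1][0] = 4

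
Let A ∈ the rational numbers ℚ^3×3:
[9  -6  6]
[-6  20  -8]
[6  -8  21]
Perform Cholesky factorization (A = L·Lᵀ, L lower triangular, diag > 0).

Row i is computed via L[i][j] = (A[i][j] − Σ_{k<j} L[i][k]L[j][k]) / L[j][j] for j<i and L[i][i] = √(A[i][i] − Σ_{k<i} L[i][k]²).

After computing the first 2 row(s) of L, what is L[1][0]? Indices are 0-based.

Step 1: L[0][0] = √(9) = 3.
  L[1][0] = (-6) / L[0][0] = -2.
Step 2: L[1][1] = √(16) = 4.

L[1][0] = -2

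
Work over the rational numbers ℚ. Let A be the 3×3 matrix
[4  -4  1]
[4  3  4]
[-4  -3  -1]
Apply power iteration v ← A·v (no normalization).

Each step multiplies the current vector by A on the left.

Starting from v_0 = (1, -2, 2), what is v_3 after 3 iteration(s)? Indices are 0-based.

v_3 = (-242, 54, -276)

v_0 = (1, -2, 2).
v_1 = A·v_0 = (14, 6, 0).
v_2 = A·v_1 = (32, 74, -74).
v_3 = A·v_2 = (-242, 54, -276).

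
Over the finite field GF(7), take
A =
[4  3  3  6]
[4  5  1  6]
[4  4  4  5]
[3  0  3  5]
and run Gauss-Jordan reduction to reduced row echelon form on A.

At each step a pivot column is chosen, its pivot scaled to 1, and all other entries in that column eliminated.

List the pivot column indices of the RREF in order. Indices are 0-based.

pivot columns: 0, 1, 2, 3

step 1: normalize row 0 (÷4) = (1, 6, 6, 5)
  row 1: subtract 4×row0 = (0, 2, 5, 0)
  row 2: subtract 4×row0 = (0, 1, 1, 6)
  row 3: subtract 3×row0 = (0, 3, 6, 4)
step 2: normalize row 1 (÷2) = (0, 1, 6, 0)
  row 0: subtract 6×row1 = (1, 0, 5, 5)
  row 2: subtract 1×row1 = (0, 0, 2, 6)
  row 3: subtract 3×row1 = (0, 0, 2, 4)
step 3: normalize row 2 (÷2) = (0, 0, 1, 3)
  row 0: subtract 5×row2 = (1, 0, 0, 4)
  row 1: subtract 6×row2 = (0, 1, 0, 3)
  row 3: subtract 2×row2 = (0, 0, 0, 5)
step 4: normalize row 3 (÷5) = (0, 0, 0, 1)
  row 0: subtract 4×row3 = (1, 0, 0, 0)
  row 1: subtract 3×row3 = (0, 1, 0, 0)
  row 2: subtract 3×row3 = (0, 0, 1, 0)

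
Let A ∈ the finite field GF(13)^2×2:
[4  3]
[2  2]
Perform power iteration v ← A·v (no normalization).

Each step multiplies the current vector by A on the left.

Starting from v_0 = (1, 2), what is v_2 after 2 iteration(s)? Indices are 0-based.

v_0 = (1, 2).
v_1 = A·v_0 = (10, 6).
v_2 = A·v_1 = (6, 6).

v_2 = (6, 6)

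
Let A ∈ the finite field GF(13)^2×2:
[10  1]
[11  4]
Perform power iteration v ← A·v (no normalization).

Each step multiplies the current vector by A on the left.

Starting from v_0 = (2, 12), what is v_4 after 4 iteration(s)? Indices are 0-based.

v_0 = (2, 12).
v_1 = A·v_0 = (6, 5).
v_2 = A·v_1 = (0, 8).
v_3 = A·v_2 = (8, 6).
v_4 = A·v_3 = (8, 8).

v_4 = (8, 8)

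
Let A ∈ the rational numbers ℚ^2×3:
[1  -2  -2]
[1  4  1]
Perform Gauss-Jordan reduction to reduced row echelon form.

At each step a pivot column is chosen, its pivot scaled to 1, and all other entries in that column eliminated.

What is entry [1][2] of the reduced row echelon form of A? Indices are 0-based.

M[1][2] = 1/2

pivot(0,0)=1: scale R0 → (1, -2, -2)
  clear (1,0): R1 −= (1)R0 → (0, 6, 3)
pivot(1,1)=6: scale R1 → (0, 1, 1/2)
  clear (0,1): R0 −= (-2)R1 → (1, 0, -1)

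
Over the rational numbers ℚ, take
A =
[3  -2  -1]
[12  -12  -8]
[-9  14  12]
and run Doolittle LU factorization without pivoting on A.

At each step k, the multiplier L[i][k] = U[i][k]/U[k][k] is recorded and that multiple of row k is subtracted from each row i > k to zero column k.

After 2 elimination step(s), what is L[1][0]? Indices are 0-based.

L[1][0] = 4

[col 0] pivot 3
  R1 -= 4*R0 → (0, -4, -4)  (L[1][0] := 4)
  R2 -= -3*R0 → (0, 8, 9)  (L[2][0] := -3)
[col 1] pivot -4
  R2 -= -2*R1 → (0, 0, 1)  (L[2][1] := -2)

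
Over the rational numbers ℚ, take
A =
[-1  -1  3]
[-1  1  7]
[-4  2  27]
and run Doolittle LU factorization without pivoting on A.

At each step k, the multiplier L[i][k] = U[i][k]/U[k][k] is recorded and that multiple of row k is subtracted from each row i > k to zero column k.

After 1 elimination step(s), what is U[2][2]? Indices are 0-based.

U[2][2] = 15

k=0: U[0][0]=-1
  eliminate (1,0): mult=1, new row 1: (0, 2, 4); set L[1][0]=1
  eliminate (2,0): mult=4, new row 2: (0, 6, 15); set L[2][0]=4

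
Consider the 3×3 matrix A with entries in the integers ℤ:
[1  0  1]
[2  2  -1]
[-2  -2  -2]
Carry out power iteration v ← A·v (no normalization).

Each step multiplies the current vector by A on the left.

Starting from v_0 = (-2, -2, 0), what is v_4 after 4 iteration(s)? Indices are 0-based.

v_0 = (-2, -2, 0).
v_1 = A·v_0 = (-2, -8, 8).
v_2 = A·v_1 = (6, -28, 4).
v_3 = A·v_2 = (10, -48, 36).
v_4 = A·v_3 = (46, -112, 4).

v_4 = (46, -112, 4)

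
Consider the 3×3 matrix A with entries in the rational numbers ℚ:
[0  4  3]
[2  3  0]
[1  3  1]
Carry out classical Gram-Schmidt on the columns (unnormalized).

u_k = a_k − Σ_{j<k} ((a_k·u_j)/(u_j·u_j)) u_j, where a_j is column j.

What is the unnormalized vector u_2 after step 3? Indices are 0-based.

u_2 = (3/89, 4/89, -8/89)

Step 1: u_0 = a_0 = (0, 2, 1).
Step 2: u_1 = a_1 − (9/5)·u_0 = (4, -3/5, 6/5).
Step 3: u_2 = a_2 − (1/5)·u_0 − (66/89)·u_1 = (3/89, 4/89, -8/89).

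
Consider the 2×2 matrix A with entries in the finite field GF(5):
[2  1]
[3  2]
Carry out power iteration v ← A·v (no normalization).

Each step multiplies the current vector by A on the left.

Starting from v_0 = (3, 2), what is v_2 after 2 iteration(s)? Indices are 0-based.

v_0 = (3, 2).
v_1 = A·v_0 = (3, 3).
v_2 = A·v_1 = (4, 0).

v_2 = (4, 0)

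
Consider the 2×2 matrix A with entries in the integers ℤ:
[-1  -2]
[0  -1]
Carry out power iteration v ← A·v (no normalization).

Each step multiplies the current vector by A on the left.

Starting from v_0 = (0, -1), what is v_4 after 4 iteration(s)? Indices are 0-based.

v_0 = (0, -1).
v_1 = A·v_0 = (2, 1).
v_2 = A·v_1 = (-4, -1).
v_3 = A·v_2 = (6, 1).
v_4 = A·v_3 = (-8, -1).

v_4 = (-8, -1)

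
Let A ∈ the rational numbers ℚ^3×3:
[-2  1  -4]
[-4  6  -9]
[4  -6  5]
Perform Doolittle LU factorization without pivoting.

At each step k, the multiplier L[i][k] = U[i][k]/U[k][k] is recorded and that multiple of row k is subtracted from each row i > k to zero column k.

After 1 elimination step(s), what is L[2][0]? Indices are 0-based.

Step 1: pivot at (0,0) is -2.
  row1 ← row1 − (2)·row0  ⇒  L[1][0]=2, U row1=(0, 4, -1)
  row2 ← row2 − (-2)·row0  ⇒  L[2][0]=-2, U row2=(0, -4, -3)

L[2][0] = -2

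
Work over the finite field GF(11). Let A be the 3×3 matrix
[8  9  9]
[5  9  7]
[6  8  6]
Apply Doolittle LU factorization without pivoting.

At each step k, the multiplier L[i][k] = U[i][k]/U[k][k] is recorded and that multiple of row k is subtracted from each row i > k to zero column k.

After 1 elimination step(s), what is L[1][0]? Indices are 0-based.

L[1][0] = 2

[col 0] pivot 8
  R1 -= 2*R0 → (0, 2, 0)  (L[1][0] := 2)
  R2 -= 9*R0 → (0, 4, 2)  (L[2][0] := 9)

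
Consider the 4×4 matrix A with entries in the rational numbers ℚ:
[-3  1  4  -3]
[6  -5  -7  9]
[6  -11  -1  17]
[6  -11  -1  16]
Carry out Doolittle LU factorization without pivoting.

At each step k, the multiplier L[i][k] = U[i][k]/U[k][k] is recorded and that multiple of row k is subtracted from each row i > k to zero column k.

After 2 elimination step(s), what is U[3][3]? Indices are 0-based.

k=0: U[0][0]=-3
  eliminate (1,0): mult=-2, new row 1: (0, -3, 1, 3); set L[1][0]=-2
  eliminate (2,0): mult=-2, new row 2: (0, -9, 7, 11); set L[2][0]=-2
  eliminate (3,0): mult=-2, new row 3: (0, -9, 7, 10); set L[3][0]=-2
k=1: U[1][1]=-3
  eliminate (2,1): mult=3, new row 2: (0, 0, 4, 2); set L[2][1]=3
  eliminate (3,1): mult=3, new row 3: (0, 0, 4, 1); set L[3][1]=3

U[3][3] = 1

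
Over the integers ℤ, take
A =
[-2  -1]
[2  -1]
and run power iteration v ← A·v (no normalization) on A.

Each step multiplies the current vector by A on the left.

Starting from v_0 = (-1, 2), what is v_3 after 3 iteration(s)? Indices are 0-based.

v_3 = (-12, 4)

v_0 = (-1, 2).
v_1 = A·v_0 = (0, -4).
v_2 = A·v_1 = (4, 4).
v_3 = A·v_2 = (-12, 4).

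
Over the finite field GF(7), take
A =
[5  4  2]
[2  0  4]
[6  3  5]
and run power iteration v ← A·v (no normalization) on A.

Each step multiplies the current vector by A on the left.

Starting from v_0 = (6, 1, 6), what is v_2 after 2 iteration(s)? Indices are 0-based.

v_2 = (1, 4, 1)

v_0 = (6, 1, 6).
v_1 = A·v_0 = (4, 1, 6).
v_2 = A·v_1 = (1, 4, 1).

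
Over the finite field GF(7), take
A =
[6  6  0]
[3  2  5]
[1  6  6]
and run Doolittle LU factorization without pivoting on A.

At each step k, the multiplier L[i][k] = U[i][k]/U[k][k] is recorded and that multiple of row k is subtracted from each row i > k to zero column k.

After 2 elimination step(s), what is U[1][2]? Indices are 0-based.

[col 0] pivot 6
  R1 -= 4*R0 → (0, 6, 5)  (L[1][0] := 4)
  R2 -= 6*R0 → (0, 5, 6)  (L[2][0] := 6)
[col 1] pivot 6
  R2 -= 2*R1 → (0, 0, 3)  (L[2][1] := 2)

U[1][2] = 5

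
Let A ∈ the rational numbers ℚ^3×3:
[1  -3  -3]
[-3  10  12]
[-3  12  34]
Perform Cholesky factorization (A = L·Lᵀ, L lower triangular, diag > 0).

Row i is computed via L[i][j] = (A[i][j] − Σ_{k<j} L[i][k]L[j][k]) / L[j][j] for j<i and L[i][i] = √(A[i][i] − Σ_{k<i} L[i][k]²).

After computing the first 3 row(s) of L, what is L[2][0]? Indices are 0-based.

Step 1: L[0][0] = √(1) = 1.
  L[1][0] = (-3) / L[0][0] = -3.
Step 2: L[1][1] = √(1) = 1.
  L[2][0] = (-3) / L[0][0] = -3.
  L[2][1] = (3) / L[1][1] = 3.
Step 3: L[2][2] = √(16) = 4.

L[2][0] = -3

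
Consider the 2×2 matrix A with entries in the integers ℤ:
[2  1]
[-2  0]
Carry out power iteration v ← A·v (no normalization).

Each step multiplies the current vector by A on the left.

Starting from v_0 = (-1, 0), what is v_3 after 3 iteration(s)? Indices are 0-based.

v_3 = (0, 4)

v_0 = (-1, 0).
v_1 = A·v_0 = (-2, 2).
v_2 = A·v_1 = (-2, 4).
v_3 = A·v_2 = (0, 4).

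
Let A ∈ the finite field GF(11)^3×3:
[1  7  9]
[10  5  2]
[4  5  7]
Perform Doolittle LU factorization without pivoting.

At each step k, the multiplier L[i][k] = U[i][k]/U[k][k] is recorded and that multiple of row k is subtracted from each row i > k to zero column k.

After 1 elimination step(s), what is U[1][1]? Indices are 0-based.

Step 1: pivot at (0,0) is 1.
  row1 ← row1 − (10)·row0  ⇒  L[1][0]=10, U row1=(0, 1, 0)
  row2 ← row2 − (4)·row0  ⇒  L[2][0]=4, U row2=(0, 10, 4)

U[1][1] = 1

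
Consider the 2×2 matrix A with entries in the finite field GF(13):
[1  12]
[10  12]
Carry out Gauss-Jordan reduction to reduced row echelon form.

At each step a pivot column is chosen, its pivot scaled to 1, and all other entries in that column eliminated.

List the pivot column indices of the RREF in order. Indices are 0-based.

pivot(0,0)=1: scale R0 → (1, 12)
  clear (1,0): R1 −= (10)R0 → (0, 9)
pivot(1,1)=9: scale R1 → (0, 1)
  clear (0,1): R0 −= (12)R1 → (1, 0)

pivot columns: 0, 1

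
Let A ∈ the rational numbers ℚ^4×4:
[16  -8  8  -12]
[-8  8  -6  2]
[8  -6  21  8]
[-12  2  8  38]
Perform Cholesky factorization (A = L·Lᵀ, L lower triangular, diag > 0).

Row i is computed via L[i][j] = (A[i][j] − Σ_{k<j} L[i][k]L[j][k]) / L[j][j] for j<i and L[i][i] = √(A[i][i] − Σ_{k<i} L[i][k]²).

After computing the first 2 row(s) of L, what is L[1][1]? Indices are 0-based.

L[1][1] = 2

Step 1: L[0][0] = √(16) = 4.
  L[1][0] = (-8) / L[0][0] = -2.
Step 2: L[1][1] = √(4) = 2.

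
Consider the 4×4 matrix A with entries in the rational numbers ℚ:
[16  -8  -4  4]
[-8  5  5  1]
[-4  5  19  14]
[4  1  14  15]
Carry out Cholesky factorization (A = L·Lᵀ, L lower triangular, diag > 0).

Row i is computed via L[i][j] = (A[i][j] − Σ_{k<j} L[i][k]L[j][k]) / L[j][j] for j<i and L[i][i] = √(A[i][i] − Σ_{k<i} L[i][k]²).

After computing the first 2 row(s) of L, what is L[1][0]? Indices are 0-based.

Step 1: L[0][0] = √(16) = 4.
  L[1][0] = (-8) / L[0][0] = -2.
Step 2: L[1][1] = √(1) = 1.

L[1][0] = -2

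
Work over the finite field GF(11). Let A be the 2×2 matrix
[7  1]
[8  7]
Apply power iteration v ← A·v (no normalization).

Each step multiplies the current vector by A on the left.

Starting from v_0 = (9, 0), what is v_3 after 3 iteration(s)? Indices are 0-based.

v_0 = (9, 0).
v_1 = A·v_0 = (8, 6).
v_2 = A·v_1 = (7, 7).
v_3 = A·v_2 = (1, 6).

v_3 = (1, 6)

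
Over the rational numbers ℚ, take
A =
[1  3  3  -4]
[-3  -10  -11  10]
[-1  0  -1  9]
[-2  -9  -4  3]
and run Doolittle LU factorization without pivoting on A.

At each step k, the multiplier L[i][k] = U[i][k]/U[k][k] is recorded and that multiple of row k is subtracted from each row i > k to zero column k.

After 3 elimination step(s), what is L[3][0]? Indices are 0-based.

L[3][0] = -2

[col 0] pivot 1
  R1 -= -3*R0 → (0, -1, -2, -2)  (L[1][0] := -3)
  R2 -= -1*R0 → (0, 3, 2, 5)  (L[2][0] := -1)
  R3 -= -2*R0 → (0, -3, 2, -5)  (L[3][0] := -2)
[col 1] pivot -1
  R2 -= -3*R1 → (0, 0, -4, -1)  (L[2][1] := -3)
  R3 -= 3*R1 → (0, 0, 8, 1)  (L[3][1] := 3)
[col 2] pivot -4
  R3 -= -2*R2 → (0, 0, 0, -1)  (L[3][2] := -2)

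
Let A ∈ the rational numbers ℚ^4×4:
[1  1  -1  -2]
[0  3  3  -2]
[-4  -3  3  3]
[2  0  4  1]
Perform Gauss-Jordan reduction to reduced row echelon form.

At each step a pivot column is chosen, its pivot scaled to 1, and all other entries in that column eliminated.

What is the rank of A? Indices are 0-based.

rank = 4

pivot(0,0)=1: scale R0 → (1, 1, -1, -2)
  clear (2,0): R2 −= (-4)R0 → (0, 1, -1, -5)
  clear (3,0): R3 −= (2)R0 → (0, -2, 6, 5)
pivot(1,1)=3: scale R1 → (0, 1, 1, -2/3)
  clear (0,1): R0 −= (1)R1 → (1, 0, -2, -4/3)
  clear (2,1): R2 −= (1)R1 → (0, 0, -2, -13/3)
  clear (3,1): R3 −= (-2)R1 → (0, 0, 8, 11/3)
pivot(2,2)=-2: scale R2 → (0, 0, 1, 13/6)
  clear (0,2): R0 −= (-2)R2 → (1, 0, 0, 3)
  clear (1,2): R1 −= (1)R2 → (0, 1, 0, -17/6)
  clear (3,2): R3 −= (8)R2 → (0, 0, 0, -41/3)
pivot(3,3)=-41/3: scale R3 → (0, 0, 0, 1)
  clear (0,3): R0 −= (3)R3 → (1, 0, 0, 0)
  clear (1,3): R1 −= (-17/6)R3 → (0, 1, 0, 0)
  clear (2,3): R2 −= (13/6)R3 → (0, 0, 1, 0)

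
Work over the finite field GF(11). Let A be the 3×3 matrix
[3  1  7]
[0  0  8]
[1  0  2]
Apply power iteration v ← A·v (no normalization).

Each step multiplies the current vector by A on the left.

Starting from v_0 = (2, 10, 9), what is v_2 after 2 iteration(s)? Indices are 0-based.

v_0 = (2, 10, 9).
v_1 = A·v_0 = (2, 6, 9).
v_2 = A·v_1 = (9, 6, 9).

v_2 = (9, 6, 9)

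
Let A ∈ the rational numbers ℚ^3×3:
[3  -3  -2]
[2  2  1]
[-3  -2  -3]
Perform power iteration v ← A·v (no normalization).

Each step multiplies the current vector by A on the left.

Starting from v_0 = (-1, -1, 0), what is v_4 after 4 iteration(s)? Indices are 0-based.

v_4 = (72, 61, -132)

v_0 = (-1, -1, 0).
v_1 = A·v_0 = (0, -4, 5).
v_2 = A·v_1 = (2, -3, -7).
v_3 = A·v_2 = (29, -9, 21).
v_4 = A·v_3 = (72, 61, -132).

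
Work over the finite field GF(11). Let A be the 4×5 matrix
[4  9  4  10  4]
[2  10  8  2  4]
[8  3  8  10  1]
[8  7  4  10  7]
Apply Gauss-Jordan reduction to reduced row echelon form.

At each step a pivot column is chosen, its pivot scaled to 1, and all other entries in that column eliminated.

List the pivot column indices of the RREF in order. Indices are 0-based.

pivot columns: 0, 1, 2, 3

step 1: normalize row 0 (÷4) = (1, 5, 1, 8, 1)
  row 1: subtract 2×row0 = (0, 0, 6, 8, 2)
  row 2: subtract 8×row0 = (0, 7, 0, 1, 4)
  row 3: subtract 8×row0 = (0, 0, 7, 1, 10)
step 2: exchange rows 1,2
step 2: normalize row 1 (÷7) = (0, 1, 0, 8, 10)
  row 0: subtract 5×row1 = (1, 0, 1, 1, 6)
step 3: normalize row 2 (÷6) = (0, 0, 1, 5, 4)
  row 0: subtract 1×row2 = (1, 0, 0, 7, 2)
  row 3: subtract 7×row2 = (0, 0, 0, 10, 4)
step 4: normalize row 3 (÷10) = (0, 0, 0, 1, 7)
  row 0: subtract 7×row3 = (1, 0, 0, 0, 8)
  row 1: subtract 8×row3 = (0, 1, 0, 0, 9)
  row 2: subtract 5×row3 = (0, 0, 1, 0, 2)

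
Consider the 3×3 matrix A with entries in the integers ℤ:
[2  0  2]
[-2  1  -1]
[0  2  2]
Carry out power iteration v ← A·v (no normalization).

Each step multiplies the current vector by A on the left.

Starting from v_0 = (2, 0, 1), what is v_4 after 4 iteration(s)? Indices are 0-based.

v_4 = (-60, -35, -190)

v_0 = (2, 0, 1).
v_1 = A·v_0 = (6, -5, 2).
v_2 = A·v_1 = (16, -19, -6).
v_3 = A·v_2 = (20, -45, -50).
v_4 = A·v_3 = (-60, -35, -190).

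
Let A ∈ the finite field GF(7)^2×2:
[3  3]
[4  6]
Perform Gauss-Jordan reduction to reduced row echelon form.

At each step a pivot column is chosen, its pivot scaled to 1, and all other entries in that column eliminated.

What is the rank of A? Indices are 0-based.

rank = 2

step 1: normalize row 0 (÷3) = (1, 1)
  row 1: subtract 4×row0 = (0, 2)
step 2: normalize row 1 (÷2) = (0, 1)
  row 0: subtract 1×row1 = (1, 0)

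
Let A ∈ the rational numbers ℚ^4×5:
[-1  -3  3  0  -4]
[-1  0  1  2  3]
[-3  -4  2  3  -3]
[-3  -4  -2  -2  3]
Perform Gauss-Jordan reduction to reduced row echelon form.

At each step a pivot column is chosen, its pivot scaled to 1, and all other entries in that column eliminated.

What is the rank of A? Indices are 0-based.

rank = 4

[1] R0 /= -1  ⇒  (1, 3, -3, 0, 4)
     R1 -= -1·R0  ⇒  (0, 3, -2, 2, 7)
     R2 -= -3·R0  ⇒  (0, 5, -7, 3, 9)
     R3 -= -3·R0  ⇒  (0, 5, -11, -2, 15)
[2] R1 /= 3  ⇒  (0, 1, -2/3, 2/3, 7/3)
     R0 -= 3·R1  ⇒  (1, 0, -1, -2, -3)
     R2 -= 5·R1  ⇒  (0, 0, -11/3, -1/3, -8/3)
     R3 -= 5·R1  ⇒  (0, 0, -23/3, -16/3, 10/3)
[3] R2 /= -11/3  ⇒  (0, 0, 1, 1/11, 8/11)
     R0 -= -1·R2  ⇒  (1, 0, 0, -21/11, -25/11)
     R1 -= -2/3·R2  ⇒  (0, 1, 0, 8/11, 31/11)
     R3 -= -23/3·R2  ⇒  (0, 0, 0, -51/11, 98/11)
[4] R3 /= -51/11  ⇒  (0, 0, 0, 1, -98/51)
     R0 -= -21/11·R3  ⇒  (1, 0, 0, 0, -101/17)
     R1 -= 8/11·R3  ⇒  (0, 1, 0, 0, 215/51)
     R2 -= 1/11·R3  ⇒  (0, 0, 1, 0, 46/51)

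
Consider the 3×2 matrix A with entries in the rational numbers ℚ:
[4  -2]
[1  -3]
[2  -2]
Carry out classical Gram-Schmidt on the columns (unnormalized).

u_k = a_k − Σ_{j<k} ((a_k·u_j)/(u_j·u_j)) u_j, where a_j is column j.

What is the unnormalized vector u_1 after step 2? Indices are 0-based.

Step 1: u_0 = a_0 = (4, 1, 2).
Step 2: u_1 = a_1 − (-5/7)·u_0 = (6/7, -16/7, -4/7).

u_1 = (6/7, -16/7, -4/7)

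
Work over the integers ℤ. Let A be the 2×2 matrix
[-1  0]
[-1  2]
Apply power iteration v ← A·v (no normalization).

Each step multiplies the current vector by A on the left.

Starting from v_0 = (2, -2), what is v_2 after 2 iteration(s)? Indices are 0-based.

v_2 = (2, -10)

v_0 = (2, -2).
v_1 = A·v_0 = (-2, -6).
v_2 = A·v_1 = (2, -10).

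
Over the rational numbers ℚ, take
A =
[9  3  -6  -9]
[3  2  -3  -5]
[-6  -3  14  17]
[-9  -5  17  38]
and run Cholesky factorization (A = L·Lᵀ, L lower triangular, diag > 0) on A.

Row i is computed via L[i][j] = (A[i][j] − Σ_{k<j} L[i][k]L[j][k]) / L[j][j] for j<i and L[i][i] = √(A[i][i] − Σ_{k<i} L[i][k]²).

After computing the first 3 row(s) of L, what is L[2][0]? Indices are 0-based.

Step 1: L[0][0] = √(9) = 3.
  L[1][0] = (3) / L[0][0] = 1.
Step 2: L[1][1] = √(1) = 1.
  L[2][0] = (-6) / L[0][0] = -2.
  L[2][1] = (-1) / L[1][1] = -1.
Step 3: L[2][2] = √(9) = 3.

L[2][0] = -2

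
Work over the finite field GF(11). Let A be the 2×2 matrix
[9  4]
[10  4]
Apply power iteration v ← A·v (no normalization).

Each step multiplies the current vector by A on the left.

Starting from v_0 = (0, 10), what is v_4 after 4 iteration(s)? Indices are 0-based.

v_0 = (0, 10).
v_1 = A·v_0 = (7, 7).
v_2 = A·v_1 = (3, 10).
v_3 = A·v_2 = (1, 4).
v_4 = A·v_3 = (3, 4).

v_4 = (3, 4)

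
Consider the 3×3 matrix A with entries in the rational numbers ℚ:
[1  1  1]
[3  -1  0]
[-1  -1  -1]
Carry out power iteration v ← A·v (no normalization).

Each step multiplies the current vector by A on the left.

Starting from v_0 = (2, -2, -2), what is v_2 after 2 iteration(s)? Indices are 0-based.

v_2 = (8, -14, -8)

v_0 = (2, -2, -2).
v_1 = A·v_0 = (-2, 8, 2).
v_2 = A·v_1 = (8, -14, -8).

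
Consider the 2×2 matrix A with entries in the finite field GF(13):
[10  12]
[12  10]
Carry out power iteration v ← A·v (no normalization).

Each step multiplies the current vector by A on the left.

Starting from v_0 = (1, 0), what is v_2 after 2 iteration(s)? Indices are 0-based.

v_0 = (1, 0).
v_1 = A·v_0 = (10, 12).
v_2 = A·v_1 = (10, 6).

v_2 = (10, 6)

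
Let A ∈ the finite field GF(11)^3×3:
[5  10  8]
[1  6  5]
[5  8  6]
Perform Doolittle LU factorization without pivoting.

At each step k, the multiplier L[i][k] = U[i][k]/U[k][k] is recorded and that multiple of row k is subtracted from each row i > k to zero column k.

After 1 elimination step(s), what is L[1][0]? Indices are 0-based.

[col 0] pivot 5
  R1 -= 9*R0 → (0, 4, 10)  (L[1][0] := 9)
  R2 -= 1*R0 → (0, 9, 9)  (L[2][0] := 1)

L[1][0] = 9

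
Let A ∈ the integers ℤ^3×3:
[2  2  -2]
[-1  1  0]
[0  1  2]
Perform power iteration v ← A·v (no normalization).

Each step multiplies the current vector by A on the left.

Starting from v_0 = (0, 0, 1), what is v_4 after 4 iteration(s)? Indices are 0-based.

v_4 = (-40, 30, 30)

v_0 = (0, 0, 1).
v_1 = A·v_0 = (-2, 0, 2).
v_2 = A·v_1 = (-8, 2, 4).
v_3 = A·v_2 = (-20, 10, 10).
v_4 = A·v_3 = (-40, 30, 30).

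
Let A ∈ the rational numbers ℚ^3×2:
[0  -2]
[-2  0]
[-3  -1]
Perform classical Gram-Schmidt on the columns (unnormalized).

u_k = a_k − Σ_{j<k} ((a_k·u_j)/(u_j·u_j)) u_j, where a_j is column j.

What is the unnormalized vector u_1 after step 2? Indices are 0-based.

u_1 = (-2, 6/13, -4/13)

Step 1: u_0 = a_0 = (0, -2, -3).
Step 2: u_1 = a_1 − (3/13)·u_0 = (-2, 6/13, -4/13).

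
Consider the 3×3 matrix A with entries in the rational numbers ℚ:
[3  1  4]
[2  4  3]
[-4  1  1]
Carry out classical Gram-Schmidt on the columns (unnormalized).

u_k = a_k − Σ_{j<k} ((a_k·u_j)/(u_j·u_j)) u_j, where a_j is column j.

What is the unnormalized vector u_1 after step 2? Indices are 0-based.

u_1 = (8/29, 102/29, 57/29)

Step 1: u_0 = a_0 = (3, 2, -4).
Step 2: u_1 = a_1 − (7/29)·u_0 = (8/29, 102/29, 57/29).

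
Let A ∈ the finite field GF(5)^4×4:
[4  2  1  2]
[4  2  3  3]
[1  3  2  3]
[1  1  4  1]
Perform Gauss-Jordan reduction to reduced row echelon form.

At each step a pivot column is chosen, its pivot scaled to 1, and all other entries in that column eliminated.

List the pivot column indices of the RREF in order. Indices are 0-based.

pivot(0,0)=4: scale R0 → (1, 3, 4, 3)
  clear (1,0): R1 −= (4)R0 → (0, 0, 2, 1)
  clear (2,0): R2 −= (1)R0 → (0, 0, 3, 0)
  clear (3,0): R3 −= (1)R0 → (0, 3, 0, 3)
pivot(1,1): swap R1↔R3
pivot(1,1)=3: scale R1 → (0, 1, 0, 1)
  clear (0,1): R0 −= (3)R1 → (1, 0, 4, 0)
pivot(2,2)=3: scale R2 → (0, 0, 1, 0)
  clear (0,2): R0 −= (4)R2 → (1, 0, 0, 0)
  clear (3,2): R3 −= (2)R2 → (0, 0, 0, 1)
pivot(3,3)=1: scale R3 → (0, 0, 0, 1)
  clear (1,3): R1 −= (1)R3 → (0, 1, 0, 0)

pivot columns: 0, 1, 2, 3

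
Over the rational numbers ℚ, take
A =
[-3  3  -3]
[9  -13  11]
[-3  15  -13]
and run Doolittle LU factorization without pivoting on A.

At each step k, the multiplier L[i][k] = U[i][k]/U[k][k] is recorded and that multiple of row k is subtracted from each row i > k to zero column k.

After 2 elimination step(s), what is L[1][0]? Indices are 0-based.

L[1][0] = -3

[col 0] pivot -3
  R1 -= -3*R0 → (0, -4, 2)  (L[1][0] := -3)
  R2 -= 1*R0 → (0, 12, -10)  (L[2][0] := 1)
[col 1] pivot -4
  R2 -= -3*R1 → (0, 0, -4)  (L[2][1] := -3)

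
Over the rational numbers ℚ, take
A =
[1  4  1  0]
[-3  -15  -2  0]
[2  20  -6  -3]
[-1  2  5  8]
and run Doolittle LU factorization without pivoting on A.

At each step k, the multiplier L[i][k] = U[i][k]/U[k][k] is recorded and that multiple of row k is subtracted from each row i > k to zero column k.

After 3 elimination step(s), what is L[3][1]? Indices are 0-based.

[col 0] pivot 1
  R1 -= -3*R0 → (0, -3, 1, 0)  (L[1][0] := -3)
  R2 -= 2*R0 → (0, 12, -8, -3)  (L[2][0] := 2)
  R3 -= -1*R0 → (0, 6, 6, 8)  (L[3][0] := -1)
[col 1] pivot -3
  R2 -= -4*R1 → (0, 0, -4, -3)  (L[2][1] := -4)
  R3 -= -2*R1 → (0, 0, 8, 8)  (L[3][1] := -2)
[col 2] pivot -4
  R3 -= -2*R2 → (0, 0, 0, 2)  (L[3][2] := -2)

L[3][1] = -2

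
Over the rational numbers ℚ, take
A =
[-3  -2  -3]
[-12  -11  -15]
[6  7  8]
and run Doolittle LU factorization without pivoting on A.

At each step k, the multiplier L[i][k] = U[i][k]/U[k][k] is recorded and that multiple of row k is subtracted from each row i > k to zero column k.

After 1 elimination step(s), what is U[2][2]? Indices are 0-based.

U[2][2] = 2

Step 1: pivot at (0,0) is -3.
  row1 ← row1 − (4)·row0  ⇒  L[1][0]=4, U row1=(0, -3, -3)
  row2 ← row2 − (-2)·row0  ⇒  L[2][0]=-2, U row2=(0, 3, 2)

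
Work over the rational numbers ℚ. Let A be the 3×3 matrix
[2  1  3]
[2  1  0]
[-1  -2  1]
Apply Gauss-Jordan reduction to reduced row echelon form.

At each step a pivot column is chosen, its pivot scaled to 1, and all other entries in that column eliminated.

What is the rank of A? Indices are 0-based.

[1] R0 /= 2  ⇒  (1, 1/2, 3/2)
     R1 -= 2·R0  ⇒  (0, 0, -3)
     R2 -= -1·R0  ⇒  (0, -3/2, 5/2)
[2] R1 <-> R2
[2] R1 /= -3/2  ⇒  (0, 1, -5/3)
     R0 -= 1/2·R1  ⇒  (1, 0, 7/3)
[3] R2 /= -3  ⇒  (0, 0, 1)
     R0 -= 7/3·R2  ⇒  (1, 0, 0)
     R1 -= -5/3·R2  ⇒  (0, 1, 0)

rank = 3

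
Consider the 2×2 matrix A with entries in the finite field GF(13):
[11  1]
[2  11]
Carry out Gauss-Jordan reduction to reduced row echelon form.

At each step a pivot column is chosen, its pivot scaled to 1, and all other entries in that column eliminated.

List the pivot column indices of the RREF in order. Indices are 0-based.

pivot columns: 0, 1

step 1: normalize row 0 (÷11) = (1, 6)
  row 1: subtract 2×row0 = (0, 12)
step 2: normalize row 1 (÷12) = (0, 1)
  row 0: subtract 6×row1 = (1, 0)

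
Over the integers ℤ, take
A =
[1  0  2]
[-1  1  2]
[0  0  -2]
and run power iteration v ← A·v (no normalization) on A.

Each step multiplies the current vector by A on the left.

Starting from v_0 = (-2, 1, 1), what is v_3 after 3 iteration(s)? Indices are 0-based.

v_0 = (-2, 1, 1).
v_1 = A·v_0 = (0, 5, -2).
v_2 = A·v_1 = (-4, 1, 4).
v_3 = A·v_2 = (4, 13, -8).

v_3 = (4, 13, -8)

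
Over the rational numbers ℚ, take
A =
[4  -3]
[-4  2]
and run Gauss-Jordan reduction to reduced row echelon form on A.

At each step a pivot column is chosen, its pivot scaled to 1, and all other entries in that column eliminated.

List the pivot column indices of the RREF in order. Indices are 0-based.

pivot columns: 0, 1

step 1: normalize row 0 (÷4) = (1, -3/4)
  row 1: subtract -4×row0 = (0, -1)
step 2: normalize row 1 (÷-1) = (0, 1)
  row 0: subtract -3/4×row1 = (1, 0)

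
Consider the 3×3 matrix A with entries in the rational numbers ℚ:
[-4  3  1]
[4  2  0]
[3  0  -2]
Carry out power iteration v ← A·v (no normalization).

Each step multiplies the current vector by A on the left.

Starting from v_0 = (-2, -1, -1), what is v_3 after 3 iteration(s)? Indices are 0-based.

v_3 = (208, -208, -190)

v_0 = (-2, -1, -1).
v_1 = A·v_0 = (4, -10, -4).
v_2 = A·v_1 = (-50, -4, 20).
v_3 = A·v_2 = (208, -208, -190).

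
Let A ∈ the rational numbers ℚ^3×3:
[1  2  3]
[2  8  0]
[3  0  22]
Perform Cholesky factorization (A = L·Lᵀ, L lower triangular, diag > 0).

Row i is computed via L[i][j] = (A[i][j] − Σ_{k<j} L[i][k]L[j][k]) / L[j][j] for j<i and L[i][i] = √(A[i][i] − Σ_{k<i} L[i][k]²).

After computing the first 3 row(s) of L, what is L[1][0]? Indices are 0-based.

Step 1: L[0][0] = √(1) = 1.
  L[1][0] = (2) / L[0][0] = 2.
Step 2: L[1][1] = √(4) = 2.
  L[2][0] = (3) / L[0][0] = 3.
  L[2][1] = (-6) / L[1][1] = -3.
Step 3: L[2][2] = √(4) = 2.

L[1][0] = 2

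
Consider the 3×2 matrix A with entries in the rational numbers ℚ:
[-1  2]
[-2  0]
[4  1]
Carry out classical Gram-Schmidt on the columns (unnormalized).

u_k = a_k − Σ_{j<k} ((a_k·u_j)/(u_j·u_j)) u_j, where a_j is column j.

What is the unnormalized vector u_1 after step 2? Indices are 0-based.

Step 1: u_0 = a_0 = (-1, -2, 4).
Step 2: u_1 = a_1 − (2/21)·u_0 = (44/21, 4/21, 13/21).

u_1 = (44/21, 4/21, 13/21)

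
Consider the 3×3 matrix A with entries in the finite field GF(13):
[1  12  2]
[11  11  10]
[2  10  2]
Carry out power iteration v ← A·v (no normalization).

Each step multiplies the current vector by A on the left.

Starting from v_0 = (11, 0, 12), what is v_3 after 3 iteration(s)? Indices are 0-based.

v_3 = (0, 2, 5)

v_0 = (11, 0, 12).
v_1 = A·v_0 = (9, 7, 7).
v_2 = A·v_1 = (3, 12, 11).
v_3 = A·v_2 = (0, 2, 5).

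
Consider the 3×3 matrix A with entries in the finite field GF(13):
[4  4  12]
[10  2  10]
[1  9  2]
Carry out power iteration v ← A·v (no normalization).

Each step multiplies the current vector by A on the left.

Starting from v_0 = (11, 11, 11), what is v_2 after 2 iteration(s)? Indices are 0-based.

v_2 = (0, 0, 10)

v_0 = (11, 11, 11).
v_1 = A·v_0 = (12, 8, 2).
v_2 = A·v_1 = (0, 0, 10).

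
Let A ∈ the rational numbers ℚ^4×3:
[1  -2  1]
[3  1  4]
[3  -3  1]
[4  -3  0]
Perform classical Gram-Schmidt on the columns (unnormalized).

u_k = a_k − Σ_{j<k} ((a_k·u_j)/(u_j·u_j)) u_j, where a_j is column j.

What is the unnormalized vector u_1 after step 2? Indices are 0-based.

u_1 = (-10/7, 19/7, -9/7, -5/7)

Step 1: u_0 = a_0 = (1, 3, 3, 4).
Step 2: u_1 = a_1 − (-4/7)·u_0 = (-10/7, 19/7, -9/7, -5/7).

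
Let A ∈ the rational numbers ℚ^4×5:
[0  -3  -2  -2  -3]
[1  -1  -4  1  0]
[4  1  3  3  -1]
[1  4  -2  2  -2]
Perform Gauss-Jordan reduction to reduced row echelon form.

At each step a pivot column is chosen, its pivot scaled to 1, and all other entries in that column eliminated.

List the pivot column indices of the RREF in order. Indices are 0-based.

step 1: exchange rows 0,1
step 1: normalize row 0 (÷1) = (1, -1, -4, 1, 0)
  row 2: subtract 4×row0 = (0, 5, 19, -1, -1)
  row 3: subtract 1×row0 = (0, 5, 2, 1, -2)
step 2: normalize row 1 (÷-3) = (0, 1, 2/3, 2/3, 1)
  row 0: subtract -1×row1 = (1, 0, -10/3, 5/3, 1)
  row 2: subtract 5×row1 = (0, 0, 47/3, -13/3, -6)
  row 3: subtract 5×row1 = (0, 0, -4/3, -7/3, -7)
step 3: normalize row 2 (÷47/3) = (0, 0, 1, -13/47, -18/47)
  row 0: subtract -10/3×row2 = (1, 0, 0, 35/47, -13/47)
  row 1: subtract 2/3×row2 = (0, 1, 0, 40/47, 59/47)
  row 3: subtract -4/3×row2 = (0, 0, 0, -127/47, -353/47)
step 4: normalize row 3 (÷-127/47) = (0, 0, 0, 1, 353/127)
  row 0: subtract 35/47×row3 = (1, 0, 0, 0, -298/127)
  row 1: subtract 40/47×row3 = (0, 1, 0, 0, -141/127)
  row 2: subtract -13/47×row3 = (0, 0, 1, 0, 49/127)

pivot columns: 0, 1, 2, 3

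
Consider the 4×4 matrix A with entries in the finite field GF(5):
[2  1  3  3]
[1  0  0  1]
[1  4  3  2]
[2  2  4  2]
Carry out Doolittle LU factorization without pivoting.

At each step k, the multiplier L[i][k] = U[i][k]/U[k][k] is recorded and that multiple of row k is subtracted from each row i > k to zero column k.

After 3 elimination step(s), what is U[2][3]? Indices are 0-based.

U[2][3] = 2

k=0: U[0][0]=2
  eliminate (1,0): mult=3, new row 1: (0, 2, 1, 2); set L[1][0]=3
  eliminate (2,0): mult=3, new row 2: (0, 1, 4, 3); set L[2][0]=3
  eliminate (3,0): mult=1, new row 3: (0, 1, 1, 4); set L[3][0]=1
k=1: U[1][1]=2
  eliminate (2,1): mult=3, new row 2: (0, 0, 1, 2); set L[2][1]=3
  eliminate (3,1): mult=3, new row 3: (0, 0, 3, 3); set L[3][1]=3
k=2: U[2][2]=1
  eliminate (3,2): mult=3, new row 3: (0, 0, 0, 2); set L[3][2]=3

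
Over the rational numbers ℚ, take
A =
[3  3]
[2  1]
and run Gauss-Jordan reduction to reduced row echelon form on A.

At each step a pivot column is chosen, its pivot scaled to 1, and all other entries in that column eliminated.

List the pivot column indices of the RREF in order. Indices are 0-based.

[1] R0 /= 3  ⇒  (1, 1)
     R1 -= 2·R0  ⇒  (0, -1)
[2] R1 /= -1  ⇒  (0, 1)
     R0 -= 1·R1  ⇒  (1, 0)

pivot columns: 0, 1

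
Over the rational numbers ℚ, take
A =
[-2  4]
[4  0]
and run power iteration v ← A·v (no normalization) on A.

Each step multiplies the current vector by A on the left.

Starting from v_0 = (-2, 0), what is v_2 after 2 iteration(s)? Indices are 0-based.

v_2 = (-40, 16)

v_0 = (-2, 0).
v_1 = A·v_0 = (4, -8).
v_2 = A·v_1 = (-40, 16).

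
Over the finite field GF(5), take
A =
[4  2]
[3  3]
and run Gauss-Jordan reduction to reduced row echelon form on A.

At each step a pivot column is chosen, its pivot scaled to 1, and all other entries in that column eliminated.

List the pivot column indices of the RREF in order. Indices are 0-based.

pivot columns: 0, 1

step 1: normalize row 0 (÷4) = (1, 3)
  row 1: subtract 3×row0 = (0, 4)
step 2: normalize row 1 (÷4) = (0, 1)
  row 0: subtract 3×row1 = (1, 0)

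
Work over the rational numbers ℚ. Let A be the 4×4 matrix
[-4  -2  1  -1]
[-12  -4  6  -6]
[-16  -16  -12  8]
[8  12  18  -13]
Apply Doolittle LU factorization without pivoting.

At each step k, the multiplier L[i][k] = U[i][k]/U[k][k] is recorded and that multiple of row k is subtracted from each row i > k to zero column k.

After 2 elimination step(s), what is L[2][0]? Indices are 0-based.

L[2][0] = 4

[col 0] pivot -4
  R1 -= 3*R0 → (0, 2, 3, -3)  (L[1][0] := 3)
  R2 -= 4*R0 → (0, -8, -16, 12)  (L[2][0] := 4)
  R3 -= -2*R0 → (0, 8, 20, -15)  (L[3][0] := -2)
[col 1] pivot 2
  R2 -= -4*R1 → (0, 0, -4, 0)  (L[2][1] := -4)
  R3 -= 4*R1 → (0, 0, 8, -3)  (L[3][1] := 4)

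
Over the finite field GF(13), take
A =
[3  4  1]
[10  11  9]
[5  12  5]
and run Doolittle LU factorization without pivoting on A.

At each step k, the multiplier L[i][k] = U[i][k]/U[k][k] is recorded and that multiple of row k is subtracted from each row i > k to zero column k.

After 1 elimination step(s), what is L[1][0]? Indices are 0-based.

Step 1: pivot at (0,0) is 3.
  row1 ← row1 − (12)·row0  ⇒  L[1][0]=12, U row1=(0, 2, 10)
  row2 ← row2 − (6)·row0  ⇒  L[2][0]=6, U row2=(0, 1, 12)

L[1][0] = 12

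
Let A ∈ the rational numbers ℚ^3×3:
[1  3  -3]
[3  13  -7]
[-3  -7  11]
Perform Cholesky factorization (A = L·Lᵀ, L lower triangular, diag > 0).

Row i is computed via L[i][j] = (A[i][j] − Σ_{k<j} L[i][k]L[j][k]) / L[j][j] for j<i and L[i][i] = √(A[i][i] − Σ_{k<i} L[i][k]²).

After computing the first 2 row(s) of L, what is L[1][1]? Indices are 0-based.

L[1][1] = 2

Step 1: L[0][0] = √(1) = 1.
  L[1][0] = (3) / L[0][0] = 3.
Step 2: L[1][1] = √(4) = 2.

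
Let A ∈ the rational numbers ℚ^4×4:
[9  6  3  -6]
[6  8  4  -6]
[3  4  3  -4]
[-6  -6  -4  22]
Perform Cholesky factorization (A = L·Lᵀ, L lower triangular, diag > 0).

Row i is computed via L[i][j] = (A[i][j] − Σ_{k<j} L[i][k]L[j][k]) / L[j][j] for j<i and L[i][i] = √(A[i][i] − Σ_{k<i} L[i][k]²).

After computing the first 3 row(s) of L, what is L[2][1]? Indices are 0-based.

Step 1: L[0][0] = √(9) = 3.
  L[1][0] = (6) / L[0][0] = 2.
Step 2: L[1][1] = √(4) = 2.
  L[2][0] = (3) / L[0][0] = 1.
  L[2][1] = (2) / L[1][1] = 1.
Step 3: L[2][2] = √(1) = 1.

L[2][1] = 1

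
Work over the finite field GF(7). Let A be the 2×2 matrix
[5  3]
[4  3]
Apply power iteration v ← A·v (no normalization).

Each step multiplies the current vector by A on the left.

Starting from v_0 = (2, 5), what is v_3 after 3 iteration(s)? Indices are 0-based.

v_3 = (0, 2)

v_0 = (2, 5).
v_1 = A·v_0 = (4, 2).
v_2 = A·v_1 = (5, 1).
v_3 = A·v_2 = (0, 2).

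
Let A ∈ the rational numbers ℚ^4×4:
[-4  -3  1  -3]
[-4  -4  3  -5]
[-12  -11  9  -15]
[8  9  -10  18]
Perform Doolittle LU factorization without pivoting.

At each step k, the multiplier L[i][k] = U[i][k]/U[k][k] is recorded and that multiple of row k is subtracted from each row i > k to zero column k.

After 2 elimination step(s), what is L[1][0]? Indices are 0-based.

k=0: U[0][0]=-4
  eliminate (1,0): mult=1, new row 1: (0, -1, 2, -2); set L[1][0]=1
  eliminate (2,0): mult=3, new row 2: (0, -2, 6, -6); set L[2][0]=3
  eliminate (3,0): mult=-2, new row 3: (0, 3, -8, 12); set L[3][0]=-2
k=1: U[1][1]=-1
  eliminate (2,1): mult=2, new row 2: (0, 0, 2, -2); set L[2][1]=2
  eliminate (3,1): mult=-3, new row 3: (0, 0, -2, 6); set L[3][1]=-3

L[1][0] = 1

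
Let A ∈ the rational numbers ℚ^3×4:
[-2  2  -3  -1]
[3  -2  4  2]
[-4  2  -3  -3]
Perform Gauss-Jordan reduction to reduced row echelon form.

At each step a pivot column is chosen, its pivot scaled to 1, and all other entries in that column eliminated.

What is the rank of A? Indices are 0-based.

pivot(0,0)=-2: scale R0 → (1, -1, 3/2, 1/2)
  clear (1,0): R1 −= (3)R0 → (0, 1, -1/2, 1/2)
  clear (2,0): R2 −= (-4)R0 → (0, -2, 3, -1)
pivot(1,1)=1: scale R1 → (0, 1, -1/2, 1/2)
  clear (0,1): R0 −= (-1)R1 → (1, 0, 1, 1)
  clear (2,1): R2 −= (-2)R1 → (0, 0, 2, 0)
pivot(2,2)=2: scale R2 → (0, 0, 1, 0)
  clear (0,2): R0 −= (1)R2 → (1, 0, 0, 1)
  clear (1,2): R1 −= (-1/2)R2 → (0, 1, 0, 1/2)

rank = 3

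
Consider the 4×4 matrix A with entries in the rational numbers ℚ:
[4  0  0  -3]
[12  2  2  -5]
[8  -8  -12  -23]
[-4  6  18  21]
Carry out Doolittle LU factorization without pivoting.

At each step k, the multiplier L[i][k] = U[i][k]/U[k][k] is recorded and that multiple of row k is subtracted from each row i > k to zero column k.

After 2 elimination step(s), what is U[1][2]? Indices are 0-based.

U[1][2] = 2

k=0: U[0][0]=4
  eliminate (1,0): mult=3, new row 1: (0, 2, 2, 4); set L[1][0]=3
  eliminate (2,0): mult=2, new row 2: (0, -8, -12, -17); set L[2][0]=2
  eliminate (3,0): mult=-1, new row 3: (0, 6, 18, 18); set L[3][0]=-1
k=1: U[1][1]=2
  eliminate (2,1): mult=-4, new row 2: (0, 0, -4, -1); set L[2][1]=-4
  eliminate (3,1): mult=3, new row 3: (0, 0, 12, 6); set L[3][1]=3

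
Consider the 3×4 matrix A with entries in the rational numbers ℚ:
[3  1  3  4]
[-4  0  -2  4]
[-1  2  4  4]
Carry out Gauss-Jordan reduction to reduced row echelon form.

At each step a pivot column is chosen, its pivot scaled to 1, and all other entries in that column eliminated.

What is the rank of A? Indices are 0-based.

rank = 3

pivot(0,0)=3: scale R0 → (1, 1/3, 1, 4/3)
  clear (1,0): R1 −= (-4)R0 → (0, 4/3, 2, 28/3)
  clear (2,0): R2 −= (-1)R0 → (0, 7/3, 5, 16/3)
pivot(1,1)=4/3: scale R1 → (0, 1, 3/2, 7)
  clear (0,1): R0 −= (1/3)R1 → (1, 0, 1/2, -1)
  clear (2,1): R2 −= (7/3)R1 → (0, 0, 3/2, -11)
pivot(2,2)=3/2: scale R2 → (0, 0, 1, -22/3)
  clear (0,2): R0 −= (1/2)R2 → (1, 0, 0, 8/3)
  clear (1,2): R1 −= (3/2)R2 → (0, 1, 0, 18)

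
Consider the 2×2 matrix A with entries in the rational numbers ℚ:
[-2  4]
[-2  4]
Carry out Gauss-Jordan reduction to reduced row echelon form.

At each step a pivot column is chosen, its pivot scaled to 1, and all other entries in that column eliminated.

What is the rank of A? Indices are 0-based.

rank = 1

[1] R0 /= -2  ⇒  (1, -2)
     R1 -= -2·R0  ⇒  (0, 0)
column 1 empty below row 1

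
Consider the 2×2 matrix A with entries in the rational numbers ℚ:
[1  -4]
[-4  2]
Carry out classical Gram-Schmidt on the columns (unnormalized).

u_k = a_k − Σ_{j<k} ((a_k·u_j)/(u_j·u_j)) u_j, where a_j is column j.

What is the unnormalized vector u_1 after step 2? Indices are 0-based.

u_1 = (-56/17, -14/17)

Step 1: u_0 = a_0 = (1, -4).
Step 2: u_1 = a_1 − (-12/17)·u_0 = (-56/17, -14/17).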